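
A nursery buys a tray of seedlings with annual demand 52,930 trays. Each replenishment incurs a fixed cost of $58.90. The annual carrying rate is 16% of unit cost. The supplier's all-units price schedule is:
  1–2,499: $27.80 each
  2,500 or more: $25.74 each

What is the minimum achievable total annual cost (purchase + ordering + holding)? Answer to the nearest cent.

Holding cost per unit per year at price C is H = 0.16·C.
Evaluate total cost at each tier's feasible EOQ or, if the EOQ is below the tier, at the tier's minimum quantity.
EOQ at $27.80 = 1184.0 (feasible in tier 1): TC = 52,930×$27.80 + (52,930/1184.0)×58.9 + (1184.0/2)×0.16×$27.80 = $1,476,720.30.
EOQ at $25.74 = 1230.4 < 2500, so use break Q=2500: TC = 52,930×$25.74 + (52,930/2500.0)×58.9 + (2500.0/2)×0.16×$25.74 = $1,368,813.23.
Lowest total cost among the candidates is at Q = 2500.0.

TC* ≈ $1,368,813.23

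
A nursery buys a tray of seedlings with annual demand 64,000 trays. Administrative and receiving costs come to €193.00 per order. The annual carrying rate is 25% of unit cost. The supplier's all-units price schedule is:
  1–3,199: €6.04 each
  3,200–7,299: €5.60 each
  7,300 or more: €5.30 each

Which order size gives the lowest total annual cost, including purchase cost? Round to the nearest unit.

Q* ≈ 7,300 trays

Holding cost per unit per year at price C is H = 0.25·C.
Candidates are each tier's EOQ (if it falls in that tier) and each price-break quantity.
Tier 1 (€6.04): EOQ = 4044.8 exceeds tier's upper bound 3199, so this tier is dominated.
EOQ at €5.60 = 4200.7 (feasible in tier 2): TC = 64,000×€5.60 + (64,000/4200.7)×193 + (4200.7/2)×0.25×€5.60 = €364,280.95.
EOQ at €5.30 = 4317.9 < 7300, so use break Q=7300: TC = 64,000×€5.30 + (64,000/7300.0)×193 + (7300.0/2)×0.25×€5.30 = €345,728.30.
Lowest total cost is €345,728.30 at Q = 7300.0.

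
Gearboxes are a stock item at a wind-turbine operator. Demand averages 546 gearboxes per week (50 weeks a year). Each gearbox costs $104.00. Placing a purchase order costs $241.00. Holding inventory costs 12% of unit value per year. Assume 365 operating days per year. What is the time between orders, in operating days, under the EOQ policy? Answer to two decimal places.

Annual demand D = 546 × 50 = 27,300.
Holding cost H = 0.12 × $104.00 = $12.4800 per unit per year.
The optimal lot size = √(2DS/H) = √(2 × 27,300 × 241 / 12.48) ≈ 1026.83.
Cycle time = Q*/D × 365 = 1026.83 / 27,300 × 365 ≈ 13.729 days.

T ≈ 13.73 days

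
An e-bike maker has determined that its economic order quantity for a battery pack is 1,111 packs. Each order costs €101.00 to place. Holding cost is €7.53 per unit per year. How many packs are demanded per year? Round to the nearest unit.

The basic EOQ model gives Q* = √(2DS/H); rearrange for the unknown.
From Q* = √(2DS/H): D = Q*²H / (2S) = 1,111² × 7.53 / (2 × 101) = 46012.065.

D ≈ 46,012 packs per year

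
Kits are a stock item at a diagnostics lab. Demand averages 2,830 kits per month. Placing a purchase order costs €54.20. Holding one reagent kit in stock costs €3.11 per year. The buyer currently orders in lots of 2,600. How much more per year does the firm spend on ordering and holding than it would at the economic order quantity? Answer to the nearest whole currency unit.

Annual demand D = 2,830 × 12 = 33,960.
EOQ = √(2DS/H) = √(2 × 33,960 × 54.2 / 3.11) ≈ 1087.97.
Cost at Q* = (D/Q*)S + (Q*/2)H = √(2DSH) ≈ €3,383.60.
Cost at Q = 2,600: (33,960/2,600)×54.2 + (2,600/2)×3.11 = €707.94 + €4,043.00 = €4,750.94.
Excess = €4,750.94 − €3,383.60 = €1,367.34.

Extra cost ≈ €1,367 per year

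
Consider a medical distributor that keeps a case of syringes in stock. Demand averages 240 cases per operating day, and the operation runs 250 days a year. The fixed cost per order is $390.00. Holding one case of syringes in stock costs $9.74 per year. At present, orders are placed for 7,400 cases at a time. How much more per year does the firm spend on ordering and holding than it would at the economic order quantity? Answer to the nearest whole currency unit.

Extra cost ≈ $17,850 per year

Annual demand D = 240 × 250 = 60,000.
EOQ = √(2DS/H) = √(2 × 60,000 × 390 / 9.74) ≈ 2192.01.
Cost at Q* = (D/Q*)S + (Q*/2)H = √(2DSH) ≈ $21,350.22.
Cost at Q = 7,400: (60,000/7,400)×390 + (7,400/2)×9.74 = $3,162.16 + $36,038.00 = $39,200.16.
Excess = $39,200.16 − $21,350.22 = $17,849.94.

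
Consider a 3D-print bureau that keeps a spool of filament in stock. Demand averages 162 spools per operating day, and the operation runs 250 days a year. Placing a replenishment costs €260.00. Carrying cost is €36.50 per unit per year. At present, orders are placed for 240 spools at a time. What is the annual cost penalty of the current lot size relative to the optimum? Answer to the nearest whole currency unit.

Extra cost ≈ €20,530 per year

Annual demand D = 162 × 250 = 40,500.
EOQ = √(2DS/H) = √(2 × 40,500 × 260 / 36.5) ≈ 759.60.
Cost at Q* = (D/Q*)S + (Q*/2)H = √(2DSH) ≈ €27,725.26.
Cost at Q = 240: (40,500/240)×260 + (240/2)×36.5 = €43,875.00 + €4,380.00 = €48,255.00.
Excess = €48,255.00 − €27,725.26 = €20,529.74.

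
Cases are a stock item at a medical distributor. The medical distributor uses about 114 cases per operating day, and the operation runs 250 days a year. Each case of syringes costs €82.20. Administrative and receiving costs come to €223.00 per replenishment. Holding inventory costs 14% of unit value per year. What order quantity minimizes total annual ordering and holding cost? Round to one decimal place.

Annual demand D = 114 × 250 = 28,500.
Holding cost H = 0.14 × €82.20 = €11.5080 per unit per year.
EOQ = √(2DS / H) = √(2 × 28,500 × 223 / 11.508).
= √(12,711,000 / 11.508) = √1,104,535.975 ≈ 1050.969.

Q* ≈ 1,051.0 cases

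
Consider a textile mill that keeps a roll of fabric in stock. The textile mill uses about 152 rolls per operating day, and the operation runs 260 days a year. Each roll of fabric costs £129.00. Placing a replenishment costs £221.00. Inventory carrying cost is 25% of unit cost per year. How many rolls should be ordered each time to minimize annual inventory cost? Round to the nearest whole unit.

Q* ≈ 736 rolls

Annual demand D = 152 × 260 = 39,520.
Holding cost H = 0.25 × £129.00 = £32.2500 per unit per year.
EOQ = √(2DS / H) = √(2 × 39,520 × 221 / 32.25).
= √(17,467,840 / 32.25) = √541,638.4496 ≈ 735.961.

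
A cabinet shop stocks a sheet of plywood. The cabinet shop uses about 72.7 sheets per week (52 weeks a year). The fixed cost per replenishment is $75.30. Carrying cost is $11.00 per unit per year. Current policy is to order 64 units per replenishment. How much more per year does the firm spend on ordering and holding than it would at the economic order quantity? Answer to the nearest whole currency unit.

Annual demand D = 72.7 × 52 = 3,780.4.
EOQ = √(2DS/H) = √(2 × 3,780.4 × 75.3 / 11) ≈ 227.50.
Cost at Q* = (D/Q*)S + (Q*/2)H = √(2DSH) ≈ $2,502.52.
Cost at Q = 64: (3,780.4/64)×75.3 + (64/2)×11 = $4,447.88 + $352.00 = $4,799.88.
Excess = $4,799.88 − $2,502.52 = $2,297.36.

Extra cost ≈ $2,297 per year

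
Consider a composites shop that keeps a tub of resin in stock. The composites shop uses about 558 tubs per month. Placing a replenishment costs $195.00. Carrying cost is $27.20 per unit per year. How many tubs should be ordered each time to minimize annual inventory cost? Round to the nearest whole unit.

Q* ≈ 310 tubs

Annual demand D = 558 × 12 = 6,696.
EOQ = √(2DS / H) = √(2 × 6,696 × 195 / 27.2).
= √(2,611,440 / 27.2) = √96,008.8235 ≈ 309.853.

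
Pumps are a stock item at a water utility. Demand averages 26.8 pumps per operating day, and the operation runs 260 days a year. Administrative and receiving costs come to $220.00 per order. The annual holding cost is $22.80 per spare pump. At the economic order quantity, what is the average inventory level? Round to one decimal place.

Average inventory ≈ 183.4 pumps

Annual demand D = 26.8 × 260 = 6,968.
The optimal lot size = √(2DS/H) = √(2 × 6,968 × 220 / 22.8) ≈ 366.70.
Average inventory = Q*/2 ≈ 366.70 / 2 = 183.351.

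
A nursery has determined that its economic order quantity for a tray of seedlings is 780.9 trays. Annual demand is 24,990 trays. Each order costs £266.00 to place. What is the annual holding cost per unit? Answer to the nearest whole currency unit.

The basic EOQ model gives Q* = √(2DS/H); rearrange for the unknown.
From Q* = √(2DS/H): H = 2DS / Q*² = 2 × 24,990 × 266 / 780.9² = 21.8015.

H ≈ £22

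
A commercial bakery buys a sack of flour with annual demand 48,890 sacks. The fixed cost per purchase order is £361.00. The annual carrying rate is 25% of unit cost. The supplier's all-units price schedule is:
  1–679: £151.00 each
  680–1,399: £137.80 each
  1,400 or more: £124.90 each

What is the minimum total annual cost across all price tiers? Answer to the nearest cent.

Holding cost per unit per year at price C is H = 0.25·C.
For each price level, check whether its EOQ is feasible; otherwise the best quantity at that price is the breakpoint.
Tier 1 (£151.00): EOQ = 967.0 exceeds tier's upper bound 679, so this tier is dominated.
EOQ at £137.80 = 1012.2 (feasible in tier 2): TC = 48,890×£137.80 + (48,890/1012.2)×361 + (1012.2/2)×0.25×£137.80 = £6,771,913.71.
EOQ at £124.90 = 1063.2 < 1400, so use break Q=1400: TC = 48,890×£124.90 + (48,890/1400.0)×361 + (1400.0/2)×0.25×£124.90 = £6,140,825.14.
Lowest total cost among the candidates is at Q = 1400.0.

TC* ≈ £6,140,825.14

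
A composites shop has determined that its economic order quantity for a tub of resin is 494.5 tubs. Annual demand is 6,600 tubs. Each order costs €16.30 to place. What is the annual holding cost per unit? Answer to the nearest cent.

H ≈ €0.88

The basic EOQ model gives Q* = √(2DS/H); rearrange for the unknown.
From Q* = √(2DS/H): H = 2DS / Q*² = 2 × 6,600 × 16.3 / 494.5² = 0.8799.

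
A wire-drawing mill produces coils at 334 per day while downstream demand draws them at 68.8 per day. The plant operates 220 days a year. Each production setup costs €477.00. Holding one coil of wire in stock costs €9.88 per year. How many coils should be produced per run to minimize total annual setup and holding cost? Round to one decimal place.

Annual demand D = 68.8 × 220 = 15,136.
Production build-up factor (1 − d/p) = 1 − 68.8/334 = 0.7940.
Q* = √(2DS / (H(1 − d/p))) = √(2 × 15,136 × 477 / (9.88 × 0.7940)).
= √(14,439,744 / 7.8448) ≈ 1356.712.

Q* ≈ 1,356.7 coils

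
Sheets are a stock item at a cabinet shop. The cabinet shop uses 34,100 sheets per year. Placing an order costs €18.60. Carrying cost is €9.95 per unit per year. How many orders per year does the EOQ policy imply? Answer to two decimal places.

N ≈ 95.50 orders per year

EOQ = √(2DS/H) = √(2 × 34,100 × 18.6 / 9.95) ≈ 357.06.
Orders per year = D / Q* = 34,100 / 357.06 ≈ 95.503.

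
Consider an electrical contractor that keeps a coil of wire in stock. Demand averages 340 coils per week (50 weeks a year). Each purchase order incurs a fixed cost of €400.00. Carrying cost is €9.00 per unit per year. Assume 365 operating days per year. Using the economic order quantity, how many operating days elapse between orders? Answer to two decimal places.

Annual demand D = 340 × 50 = 17,000.
Q* = √(2DS/H) = √(2 × 17,000 × 400 / 9) ≈ 1229.27.
Cycle time = Q*/D × 365 = 1229.27 / 17,000 × 365 ≈ 26.393 days.

T ≈ 26.39 days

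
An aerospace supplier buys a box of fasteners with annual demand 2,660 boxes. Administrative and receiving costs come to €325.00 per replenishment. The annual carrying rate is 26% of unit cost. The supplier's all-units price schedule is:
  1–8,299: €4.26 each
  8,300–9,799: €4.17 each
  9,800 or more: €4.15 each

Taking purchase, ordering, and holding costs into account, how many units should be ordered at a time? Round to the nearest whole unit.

Holding cost per unit per year at price C is H = 0.26·C.
For each price level, check whether its EOQ is feasible; otherwise the best quantity at that price is the breakpoint.
EOQ at €4.26 = 1249.4 (feasible in tier 1): TC = 2,660×€4.26 + (2,660/1249.4)×325 + (1249.4/2)×0.26×€4.26 = €12,715.45.
EOQ at €4.17 = 1262.8 < 8300, so use break Q=8300: TC = 2,660×€4.17 + (2,660/8300.0)×325 + (8300.0/2)×0.26×€4.17 = €15,695.79.
EOQ at €4.15 = 1265.9 < 9800, so use break Q=9800: TC = 2,660×€4.15 + (2,660/9800.0)×325 + (9800.0/2)×0.26×€4.15 = €16,414.31.
Lowest total cost is €12,715.45 at Q = 1249.4.

Q* ≈ 1,249 boxes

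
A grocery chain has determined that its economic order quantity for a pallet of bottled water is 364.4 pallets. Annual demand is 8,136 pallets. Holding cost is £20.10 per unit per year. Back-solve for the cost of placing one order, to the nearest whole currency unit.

S ≈ £164

The basic EOQ model gives Q* = √(2DS/H); rearrange for the unknown.
From Q* = √(2DS/H): S = Q*²H / (2D) = 364.4² × 20.1 / (2 × 8,136) = 164.0257.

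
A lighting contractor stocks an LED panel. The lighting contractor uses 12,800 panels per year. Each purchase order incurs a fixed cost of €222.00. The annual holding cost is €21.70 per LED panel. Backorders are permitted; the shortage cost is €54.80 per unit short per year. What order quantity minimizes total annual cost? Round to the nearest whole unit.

With planned backorders, Q* = √(2DS/H) · √((H+B)/B).
√(2DS/H) = √(2 × 12,800 × 222 / 21.7) = 511.760.
√((H+B)/B) = √((21.7+54.8)/54.8) = 1.1815.
Q* ≈ 604.654.

Q* ≈ 605 panels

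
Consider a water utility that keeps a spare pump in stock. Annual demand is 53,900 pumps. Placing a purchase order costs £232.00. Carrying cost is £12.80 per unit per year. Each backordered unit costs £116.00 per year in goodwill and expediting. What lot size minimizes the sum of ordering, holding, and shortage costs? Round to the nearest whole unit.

With planned backorders, Q* = √(2DS/H) · √((H+B)/B).
√(2DS/H) = √(2 × 53,900 × 232 / 12.8) = 1397.811.
√((H+B)/B) = √((12.8+116)/116) = 1.0537.
Q* ≈ 1472.914.

Q* ≈ 1,473 pumps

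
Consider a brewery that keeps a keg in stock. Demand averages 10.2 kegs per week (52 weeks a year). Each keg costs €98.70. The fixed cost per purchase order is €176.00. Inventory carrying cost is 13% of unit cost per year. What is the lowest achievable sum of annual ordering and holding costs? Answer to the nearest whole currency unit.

Annual demand D = 10.2 × 52 = 530.4.
Holding cost H = 0.13 × €98.70 = €12.8310 per unit per year.
Q* = √(2DS/H) = √(2 × 530.4 × 176 / 12.831) ≈ 120.63.
At the optimum the two cost components are equal, so total cost = 2·(Q*/2)H = Q*·H.
Minimum total = √(2DSH) = √(2 × 530.4 × 176 × 12.831) ≈ 1547.759.

TC* ≈ €1,548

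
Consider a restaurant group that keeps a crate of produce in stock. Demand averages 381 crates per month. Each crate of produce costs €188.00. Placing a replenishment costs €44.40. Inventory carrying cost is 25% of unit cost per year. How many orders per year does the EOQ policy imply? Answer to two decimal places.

Annual demand D = 381 × 12 = 4,572.
Holding cost H = 0.25 × €188.00 = €47.0000 per unit per year.
The optimal lot size = √(2DS/H) = √(2 × 4,572 × 44.4 / 47) ≈ 92.94.
Orders per year = D / Q* = 4,572 / 92.94 ≈ 49.192.

N ≈ 49.19 orders per year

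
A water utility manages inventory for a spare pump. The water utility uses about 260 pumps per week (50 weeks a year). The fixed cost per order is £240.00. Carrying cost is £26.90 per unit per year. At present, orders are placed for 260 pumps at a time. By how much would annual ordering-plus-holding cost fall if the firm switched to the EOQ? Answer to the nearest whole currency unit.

Extra cost ≈ £2,541 per year

Annual demand D = 260 × 50 = 13,000.
EOQ = √(2DS/H) = √(2 × 13,000 × 240 / 26.9) ≈ 481.63.
Cost at Q* = (D/Q*)S + (Q*/2)H = √(2DSH) ≈ £12,955.93.
Cost at Q = 260: (13,000/260)×240 + (260/2)×26.9 = £12,000.00 + £3,497.00 = £15,497.00.
Excess = £15,497.00 − £12,955.93 = £2,541.07.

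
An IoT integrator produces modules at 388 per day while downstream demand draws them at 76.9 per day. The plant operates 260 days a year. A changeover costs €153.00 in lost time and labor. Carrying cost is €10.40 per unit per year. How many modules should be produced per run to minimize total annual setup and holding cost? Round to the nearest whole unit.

Annual demand D = 76.9 × 260 = 19,994.
Production build-up factor (1 − d/p) = 1 − 76.9/388 = 0.8018.
Q* = √(2DS / (H(1 − d/p))) = √(2 × 19,994 × 153 / (10.4 × 0.8018)).
= √(6,118,164 / 8.3388) ≈ 856.564.

Q* ≈ 857 modules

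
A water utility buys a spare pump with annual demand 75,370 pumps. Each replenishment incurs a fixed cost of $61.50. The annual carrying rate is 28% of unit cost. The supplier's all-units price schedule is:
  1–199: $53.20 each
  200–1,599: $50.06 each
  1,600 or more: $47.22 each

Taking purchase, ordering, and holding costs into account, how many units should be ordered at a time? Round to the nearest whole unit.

Holding cost per unit per year at price C is H = 0.28·C.
Candidates are each tier's EOQ (if it falls in that tier) and each price-break quantity.
Tier 1 ($53.20): EOQ = 788.9 exceeds tier's upper bound 199, so this tier is dominated.
EOQ at $50.06 = 813.3 (feasible in tier 2): TC = 75,370×$50.06 + (75,370/813.3)×61.5 + (813.3/2)×0.28×$50.06 = $3,784,421.45.
EOQ at $47.22 = 837.4 < 1600, so use break Q=1600: TC = 75,370×$47.22 + (75,370/1600.0)×61.5 + (1600.0/2)×0.28×$47.22 = $3,572,445.71.
Lowest total cost is $3,572,445.71 at Q = 1600.0.

Q* ≈ 1,600 pumps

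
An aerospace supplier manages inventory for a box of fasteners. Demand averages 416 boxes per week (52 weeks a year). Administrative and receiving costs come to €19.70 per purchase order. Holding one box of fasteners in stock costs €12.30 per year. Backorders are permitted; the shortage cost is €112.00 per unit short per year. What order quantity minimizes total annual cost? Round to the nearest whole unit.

Q* ≈ 277 boxes

Annual demand D = 416 × 52 = 21,632.
With planned backorders, Q* = √(2DS/H) · √((H+B)/B).
√(2DS/H) = √(2 × 21,632 × 19.7 / 12.3) = 263.235.
√((H+B)/B) = √((12.3+112)/112) = 1.0535.
Q* ≈ 277.313.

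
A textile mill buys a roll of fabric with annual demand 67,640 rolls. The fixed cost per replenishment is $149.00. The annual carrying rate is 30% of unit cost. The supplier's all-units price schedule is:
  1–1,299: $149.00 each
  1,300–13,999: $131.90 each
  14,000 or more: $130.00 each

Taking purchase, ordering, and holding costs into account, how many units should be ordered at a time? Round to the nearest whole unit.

Q* ≈ 1,300 rolls

Holding cost per unit per year at price C is H = 0.30·C.
Candidates are each tier's EOQ (if it falls in that tier) and each price-break quantity.
EOQ at $149.00 = 671.5 (feasible in tier 1): TC = 67,640×$149.00 + (67,640/671.5)×149 + (671.5/2)×0.30×$149.00 = $10,108,376.75.
EOQ at $131.90 = 713.7 < 1300, so use break Q=1300: TC = 67,640×$131.90 + (67,640/1300.0)×149 + (1300.0/2)×0.30×$131.90 = $8,955,189.08.
EOQ at $130.00 = 718.9 < 14000, so use break Q=14000: TC = 67,640×$130.00 + (67,640/14000.0)×149 + (14000.0/2)×0.30×$130.00 = $9,066,919.88.
Lowest total cost is $8,955,189.08 at Q = 1300.0.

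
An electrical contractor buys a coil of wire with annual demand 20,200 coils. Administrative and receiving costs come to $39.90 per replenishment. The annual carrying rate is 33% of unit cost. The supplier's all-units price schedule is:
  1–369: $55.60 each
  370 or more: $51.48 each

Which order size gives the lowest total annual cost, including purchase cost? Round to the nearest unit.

Holding cost per unit per year at price C is H = 0.33·C.
Evaluate total cost at each tier's feasible EOQ or, if the EOQ is below the tier, at the tier's minimum quantity.
EOQ at $55.60 = 296.4 (feasible in tier 1): TC = 20,200×$55.60 + (20,200/296.4)×39.9 + (296.4/2)×0.33×$55.60 = $1,128,558.40.
EOQ at $51.48 = 308.0 < 370, so use break Q=370: TC = 20,200×$51.48 + (20,200/370.0)×39.9 + (370.0/2)×0.33×$51.48 = $1,045,217.18.
Lowest total cost is $1,045,217.18 at Q = 370.0.

Q* ≈ 370 coils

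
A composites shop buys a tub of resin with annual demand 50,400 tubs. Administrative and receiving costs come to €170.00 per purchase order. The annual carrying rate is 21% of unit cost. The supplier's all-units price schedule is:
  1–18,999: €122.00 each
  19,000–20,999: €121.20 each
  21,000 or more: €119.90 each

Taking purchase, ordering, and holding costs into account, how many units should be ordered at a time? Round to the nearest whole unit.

Holding cost per unit per year at price C is H = 0.21·C.
For each price level, check whether its EOQ is feasible; otherwise the best quantity at that price is the breakpoint.
EOQ at €122.00 = 817.8 (feasible in tier 1): TC = 50,400×€122.00 + (50,400/817.8)×170 + (817.8/2)×0.21×€122.00 = €6,169,752.91.
EOQ at €121.20 = 820.5 < 19000, so use break Q=19000: TC = 50,400×€121.20 + (50,400/19000.0)×170 + (19000.0/2)×0.21×€121.20 = €6,350,724.95.
EOQ at €119.90 = 825.0 < 21000, so use break Q=21000: TC = 50,400×€119.90 + (50,400/21000.0)×170 + (21000.0/2)×0.21×€119.90 = €6,307,747.50.
Lowest total cost is €6,169,752.91 at Q = 817.8.

Q* ≈ 818 tubs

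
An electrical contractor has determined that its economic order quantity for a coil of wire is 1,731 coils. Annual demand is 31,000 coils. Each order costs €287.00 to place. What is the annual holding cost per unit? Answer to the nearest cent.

Invert the EOQ relation Q*² = 2DS/H.
From Q* = √(2DS/H): H = 2DS / Q*² = 2 × 31,000 × 287 / 1,731² = 5.9385.

H ≈ €5.94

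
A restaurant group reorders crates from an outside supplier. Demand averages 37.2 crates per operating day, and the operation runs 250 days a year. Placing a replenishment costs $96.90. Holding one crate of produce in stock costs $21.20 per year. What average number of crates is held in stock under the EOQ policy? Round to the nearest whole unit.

Annual demand D = 37.2 × 250 = 9,300.
Q* = √(2DS/H) = √(2 × 9,300 × 96.9 / 21.2) ≈ 291.58.
Average inventory = Q*/2 ≈ 291.58 / 2 = 145.788.

Average inventory ≈ 146 crates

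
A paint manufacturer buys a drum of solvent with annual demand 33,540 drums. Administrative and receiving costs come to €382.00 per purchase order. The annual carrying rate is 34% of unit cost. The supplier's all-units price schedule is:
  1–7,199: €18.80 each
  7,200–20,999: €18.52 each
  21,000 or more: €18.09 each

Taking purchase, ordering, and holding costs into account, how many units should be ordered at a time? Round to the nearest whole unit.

Holding cost per unit per year at price C is H = 0.34·C.
For each price level, check whether its EOQ is feasible; otherwise the best quantity at that price is the breakpoint.
EOQ at €18.80 = 2002.2 (feasible in tier 1): TC = 33,540×€18.80 + (33,540/2002.2)×382 + (2002.2/2)×0.34×€18.80 = €643,350.13.
EOQ at €18.52 = 2017.3 < 7200, so use break Q=7200: TC = 33,540×€18.52 + (33,540/7200.0)×382 + (7200.0/2)×0.34×€18.52 = €645,608.76.
EOQ at €18.09 = 2041.1 < 21000, so use break Q=21000: TC = 33,540×€18.09 + (33,540/21000.0)×382 + (21000.0/2)×0.34×€18.09 = €671,930.01.
Lowest total cost is €643,350.13 at Q = 2002.2.

Q* ≈ 2,002 drums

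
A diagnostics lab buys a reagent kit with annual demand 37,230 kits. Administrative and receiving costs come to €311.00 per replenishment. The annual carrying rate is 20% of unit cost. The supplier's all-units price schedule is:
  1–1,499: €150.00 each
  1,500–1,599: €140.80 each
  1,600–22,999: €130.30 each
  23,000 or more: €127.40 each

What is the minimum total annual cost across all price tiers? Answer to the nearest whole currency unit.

Holding cost per unit per year at price C is H = 0.20·C.
For each price level, check whether its EOQ is feasible; otherwise the best quantity at that price is the breakpoint.
EOQ at €150.00 = 878.6 (feasible in tier 1): TC = 37,230×€150.00 + (37,230/878.6)×311 + (878.6/2)×0.20×€150.00 = €5,610,857.39.
EOQ at €140.80 = 906.8 < 1500, so use break Q=1500: TC = 37,230×€140.80 + (37,230/1500.0)×311 + (1500.0/2)×0.20×€140.80 = €5,270,823.02.
EOQ at €130.30 = 942.7 < 1600, so use break Q=1600: TC = 37,230×€130.30 + (37,230/1600.0)×311 + (1600.0/2)×0.20×€130.30 = €4,879,153.58.
EOQ at €127.40 = 953.3 < 23000, so use break Q=23000: TC = 37,230×€127.40 + (37,230/23000.0)×311 + (23000.0/2)×0.20×€127.40 = €5,036,625.41.
Lowest total cost among the candidates is at Q = 1600.0.

TC* ≈ €4,879,154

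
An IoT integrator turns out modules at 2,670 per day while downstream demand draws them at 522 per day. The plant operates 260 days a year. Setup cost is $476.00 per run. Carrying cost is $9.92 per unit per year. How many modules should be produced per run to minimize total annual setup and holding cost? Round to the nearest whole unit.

Annual demand D = 522 × 260 = 135,720.
Production build-up factor (1 − d/p) = 1 − 522/2,670 = 0.8045.
Q* = √(2DS / (H(1 − d/p))) = √(2 × 135,720 × 476 / (9.92 × 0.8045)).
= √(129,205,440 / 7.9806) ≈ 4023.676.

Q* ≈ 4,024 modules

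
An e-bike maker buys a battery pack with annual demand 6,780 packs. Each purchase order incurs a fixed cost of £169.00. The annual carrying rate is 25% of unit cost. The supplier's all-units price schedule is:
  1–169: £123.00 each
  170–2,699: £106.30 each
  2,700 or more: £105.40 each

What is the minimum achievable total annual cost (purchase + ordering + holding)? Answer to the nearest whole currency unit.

Holding cost per unit per year at price C is H = 0.25·C.
Evaluate total cost at each tier's feasible EOQ or, if the EOQ is below the tier, at the tier's minimum quantity.
Tier 1 (£123.00): EOQ = 273.0 exceeds tier's upper bound 169, so this tier is dominated.
EOQ at £106.30 = 293.7 (feasible in tier 2): TC = 6,780×£106.30 + (6,780/293.7)×169 + (293.7/2)×0.25×£106.30 = £728,517.87.
EOQ at £105.40 = 294.9 < 2700, so use break Q=2700: TC = 6,780×£105.40 + (6,780/2700.0)×169 + (2700.0/2)×0.25×£105.40 = £750,608.88.
Lowest total cost among the candidates is at Q = 293.7.

TC* ≈ £728,518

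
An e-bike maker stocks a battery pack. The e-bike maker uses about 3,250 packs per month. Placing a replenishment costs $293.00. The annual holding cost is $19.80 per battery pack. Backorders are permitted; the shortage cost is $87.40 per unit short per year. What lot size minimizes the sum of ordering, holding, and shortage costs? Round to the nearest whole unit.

Annual demand D = 3,250 × 12 = 39,000.
With planned backorders, Q* = √(2DS/H) · √((H+B)/B).
√(2DS/H) = √(2 × 39,000 × 293 / 19.8) = 1074.357.
√((H+B)/B) = √((19.8+87.4)/87.4) = 1.1075.
Q* ≈ 1189.844.

Q* ≈ 1,190 packs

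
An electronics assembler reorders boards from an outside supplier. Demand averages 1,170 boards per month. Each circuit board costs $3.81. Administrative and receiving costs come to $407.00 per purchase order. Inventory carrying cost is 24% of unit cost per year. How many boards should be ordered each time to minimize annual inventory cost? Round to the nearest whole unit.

Q* ≈ 3,535 boards

Annual demand D = 1,170 × 12 = 14,040.
Holding cost H = 0.24 × $3.81 = $0.9144 per unit per year.
EOQ = √(2DS / H) = √(2 × 14,040 × 407 / 0.9144).
= √(11,428,560 / 0.9144) = √12,498,425.1969 ≈ 3535.311.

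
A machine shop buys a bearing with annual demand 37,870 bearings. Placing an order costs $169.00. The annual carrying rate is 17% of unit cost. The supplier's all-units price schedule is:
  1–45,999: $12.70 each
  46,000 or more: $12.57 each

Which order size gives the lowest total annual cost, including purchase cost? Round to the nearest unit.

Q* ≈ 2,435 bearings

Holding cost per unit per year at price C is H = 0.17·C.
For each price level, check whether its EOQ is feasible; otherwise the best quantity at that price is the breakpoint.
EOQ at $12.70 = 2434.9 (feasible in tier 1): TC = 37,870×$12.70 + (37,870/2434.9)×169 + (2434.9/2)×0.17×$12.70 = $486,205.93.
EOQ at $12.57 = 2447.5 < 46000, so use break Q=46000: TC = 37,870×$12.57 + (37,870/46000.0)×169 + (46000.0/2)×0.17×$12.57 = $525,313.73.
Lowest total cost is $486,205.93 at Q = 2434.9.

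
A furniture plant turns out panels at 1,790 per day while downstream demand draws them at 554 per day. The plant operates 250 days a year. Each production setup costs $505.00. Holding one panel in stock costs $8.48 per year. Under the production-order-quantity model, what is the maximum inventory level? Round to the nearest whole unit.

I_max ≈ 3,375 panels

Annual demand D = 554 × 250 = 138,500.
Production build-up factor (1 − d/p) = 1 − 554/1,790 = 0.6905.
Q* = √(2DS / (H(1 − d/p))) = √(2 × 138,500 × 505 / (8.48 × 0.6905)).
= √(139,885,000 / 5.8555) ≈ 4887.704.
Maximum inventory = Q*(1 − d/p) = 4887.704 × 0.6905 ≈ 3374.974.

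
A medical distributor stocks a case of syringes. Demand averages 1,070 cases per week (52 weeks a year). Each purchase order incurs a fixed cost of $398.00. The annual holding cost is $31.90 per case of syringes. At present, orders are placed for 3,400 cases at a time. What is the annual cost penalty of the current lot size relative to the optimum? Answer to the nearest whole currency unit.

Extra cost ≈ $23,155 per year

Annual demand D = 1,070 × 52 = 55,640.
EOQ = √(2DS/H) = √(2 × 55,640 × 398 / 31.9) ≈ 1178.30.
Cost at Q* = (D/Q*)S + (Q*/2)H = √(2DSH) ≈ $37,587.67.
Cost at Q = 3,400: (55,640/3,400)×398 + (3,400/2)×31.9 = $6,513.15 + $54,230.00 = $60,743.15.
Excess = $60,743.15 − $37,587.67 = $23,155.48.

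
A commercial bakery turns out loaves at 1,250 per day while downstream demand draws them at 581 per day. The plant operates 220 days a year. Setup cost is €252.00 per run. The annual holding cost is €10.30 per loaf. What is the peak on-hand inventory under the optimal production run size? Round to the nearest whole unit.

Annual demand D = 581 × 220 = 127,820.
Production build-up factor (1 − d/p) = 1 − 581/1,250 = 0.5352.
Q* = √(2DS / (H(1 − d/p))) = √(2 × 127,820 × 252 / (10.3 × 0.5352)).
= √(64,421,280 / 5.5126) ≈ 3418.519.
Maximum inventory = Q*(1 − d/p) = 3418.519 × 0.5352 ≈ 1829.591.

I_max ≈ 1,830 loaves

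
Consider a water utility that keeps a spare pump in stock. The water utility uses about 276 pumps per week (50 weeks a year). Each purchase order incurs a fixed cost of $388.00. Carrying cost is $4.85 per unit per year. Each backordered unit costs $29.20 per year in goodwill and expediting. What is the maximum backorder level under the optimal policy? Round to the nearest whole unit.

S* ≈ 229 pumps

Annual demand D = 276 × 50 = 13,800.
With planned backorders, Q* = √(2DS/H) · √((H+B)/B).
√(2DS/H) = √(2 × 13,800 × 388 / 4.85) = 1485.934.
√((H+B)/B) = √((4.85+29.2)/29.2) = 1.0799.
Q* ≈ 1604.600.
S* = Q* · H/(H+B) = 1604.600 × 4.85/34.05 ≈ 228.555.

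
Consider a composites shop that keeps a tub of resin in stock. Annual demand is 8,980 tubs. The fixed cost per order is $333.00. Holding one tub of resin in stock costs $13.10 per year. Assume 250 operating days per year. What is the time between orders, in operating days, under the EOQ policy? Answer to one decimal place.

T ≈ 18.8 days

EOQ = √(2DS/H) = √(2 × 8,980 × 333 / 13.1) ≈ 675.68.
Cycle time = Q*/D × 250 = 675.68 / 8,980 × 250 ≈ 18.811 days.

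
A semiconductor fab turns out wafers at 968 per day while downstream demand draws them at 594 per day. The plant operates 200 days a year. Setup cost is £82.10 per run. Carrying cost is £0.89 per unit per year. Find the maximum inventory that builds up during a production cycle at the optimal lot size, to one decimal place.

I_max ≈ 2,910.0 wafers

Annual demand D = 594 × 200 = 118,800.
Production build-up factor (1 − d/p) = 1 − 594/968 = 0.3864.
Q* = √(2DS / (H(1 − d/p))) = √(2 × 118,800 × 82.1 / (0.89 × 0.3864)).
= √(19,506,960 / 0.3439) ≈ 7531.850.
Maximum inventory = Q*(1 − d/p) = 7531.850 × 0.3864 ≈ 2910.033.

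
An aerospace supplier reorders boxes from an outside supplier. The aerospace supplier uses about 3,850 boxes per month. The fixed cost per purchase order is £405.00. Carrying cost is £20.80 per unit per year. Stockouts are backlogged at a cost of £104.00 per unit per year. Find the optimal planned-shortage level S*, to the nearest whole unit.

S* ≈ 245 boxes

Annual demand D = 3,850 × 12 = 46,200.
With planned backorders, Q* = √(2DS/H) · √((H+B)/B).
√(2DS/H) = √(2 × 46,200 × 405 / 20.8) = 1341.318.
√((H+B)/B) = √((20.8+104)/104) = 1.0954.
Q* ≈ 1469.341.
S* = Q* · H/(H+B) = 1469.341 × 20.8/124.8 ≈ 244.890.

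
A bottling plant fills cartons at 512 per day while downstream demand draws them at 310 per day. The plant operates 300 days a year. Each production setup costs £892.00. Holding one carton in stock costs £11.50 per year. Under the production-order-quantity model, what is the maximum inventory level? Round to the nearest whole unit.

Annual demand D = 310 × 300 = 93,000.
Production build-up factor (1 − d/p) = 1 − 310/512 = 0.3945.
Q* = √(2DS / (H(1 − d/p))) = √(2 × 93,000 × 892 / (11.5 × 0.3945)).
= √(165,912,000 / 4.5371) ≈ 6047.130.
Maximum inventory = Q*(1 − d/p) = 6047.130 × 0.3945 ≈ 2385.782.

I_max ≈ 2,386 cartons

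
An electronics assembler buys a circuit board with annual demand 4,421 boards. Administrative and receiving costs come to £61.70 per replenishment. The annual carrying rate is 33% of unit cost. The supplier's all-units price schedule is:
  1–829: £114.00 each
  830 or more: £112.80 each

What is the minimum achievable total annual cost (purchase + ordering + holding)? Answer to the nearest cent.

TC* ≈ £508,524.30

Holding cost per unit per year at price C is H = 0.33·C.
For each price level, check whether its EOQ is feasible; otherwise the best quantity at that price is the breakpoint.
EOQ at £114.00 = 120.4 (feasible in tier 1): TC = 4,421×£114.00 + (4,421/120.4)×61.7 + (120.4/2)×0.33×£114.00 = £508,524.30.
EOQ at £112.80 = 121.1 < 830, so use break Q=830: TC = 4,421×£112.80 + (4,421/830.0)×61.7 + (830.0/2)×0.33×£112.80 = £514,465.41.
Lowest total cost among the candidates is at Q = 120.4.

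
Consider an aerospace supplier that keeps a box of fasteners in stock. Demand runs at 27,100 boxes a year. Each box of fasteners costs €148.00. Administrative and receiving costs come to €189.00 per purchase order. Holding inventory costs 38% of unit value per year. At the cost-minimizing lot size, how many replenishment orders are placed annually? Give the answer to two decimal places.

Holding cost H = 0.38 × €148.00 = €56.2400 per unit per year.
Q* = √(2DS/H) = √(2 × 27,100 × 189 / 56.24) ≈ 426.78.
Orders per year = D / Q* = 27,100 / 426.78 ≈ 63.498.

N ≈ 63.50 orders per year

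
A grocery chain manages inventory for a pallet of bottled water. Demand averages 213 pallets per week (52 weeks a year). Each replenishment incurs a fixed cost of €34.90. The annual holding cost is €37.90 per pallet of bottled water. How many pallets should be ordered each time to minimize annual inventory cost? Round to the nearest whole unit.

Q* ≈ 143 pallets

Annual demand D = 213 × 52 = 11,076.
EOQ = √(2DS / H) = √(2 × 11,076 × 34.9 / 37.9).
= √(773,104.8 / 37.9) = √20,398.5435 ≈ 142.823.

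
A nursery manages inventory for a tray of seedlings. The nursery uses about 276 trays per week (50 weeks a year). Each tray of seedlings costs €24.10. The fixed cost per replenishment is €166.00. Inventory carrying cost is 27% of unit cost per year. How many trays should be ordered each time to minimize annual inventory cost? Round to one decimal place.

Q* ≈ 839.1 trays

Annual demand D = 276 × 50 = 13,800.
Holding cost H = 0.27 × €24.10 = €6.5070 per unit per year.
EOQ = √(2DS / H) = √(2 × 13,800 × 166 / 6.507).
= √(4,581,600 / 6.507) = √704,103.2734 ≈ 839.109.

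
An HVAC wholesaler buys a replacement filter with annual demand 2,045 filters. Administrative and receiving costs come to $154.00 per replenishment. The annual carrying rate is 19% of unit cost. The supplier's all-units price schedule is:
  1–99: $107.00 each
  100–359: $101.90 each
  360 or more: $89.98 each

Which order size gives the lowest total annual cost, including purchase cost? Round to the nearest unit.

Holding cost per unit per year at price C is H = 0.19·C.
For each price level, check whether its EOQ is feasible; otherwise the best quantity at that price is the breakpoint.
Tier 1 ($107.00): EOQ = 176.0 exceeds tier's upper bound 99, so this tier is dominated.
EOQ at $101.90 = 180.4 (feasible in tier 2): TC = 2,045×$101.90 + (2,045/180.4)×154 + (180.4/2)×0.19×$101.90 = $211,877.59.
EOQ at $89.98 = 191.9 < 360, so use break Q=360: TC = 2,045×$89.98 + (2,045/360.0)×154 + (360.0/2)×0.19×$89.98 = $187,961.22.
Lowest total cost is $187,961.22 at Q = 360.0.

Q* ≈ 360 filters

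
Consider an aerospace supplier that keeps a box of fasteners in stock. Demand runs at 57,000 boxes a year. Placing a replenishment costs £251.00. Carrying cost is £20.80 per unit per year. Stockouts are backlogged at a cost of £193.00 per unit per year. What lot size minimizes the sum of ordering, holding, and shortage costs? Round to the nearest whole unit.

With planned backorders, Q* = √(2DS/H) · √((H+B)/B).
√(2DS/H) = √(2 × 57,000 × 251 / 20.8) = 1172.891.
√((H+B)/B) = √((20.8+193)/193) = 1.0525.
Q* ≈ 1234.476.

Q* ≈ 1,234 boxes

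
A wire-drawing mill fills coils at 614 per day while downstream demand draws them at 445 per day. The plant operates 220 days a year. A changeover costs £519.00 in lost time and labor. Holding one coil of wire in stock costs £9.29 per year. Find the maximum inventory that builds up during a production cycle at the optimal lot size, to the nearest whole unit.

Annual demand D = 445 × 220 = 97,900.
Production build-up factor (1 − d/p) = 1 − 445/614 = 0.2752.
Q* = √(2DS / (H(1 − d/p))) = √(2 × 97,900 × 519 / (9.29 × 0.2752)).
= √(101,620,200 / 2.557) ≈ 6304.099.
Maximum inventory = Q*(1 − d/p) = 6304.099 × 0.2752 ≈ 1735.167.

I_max ≈ 1,735 coils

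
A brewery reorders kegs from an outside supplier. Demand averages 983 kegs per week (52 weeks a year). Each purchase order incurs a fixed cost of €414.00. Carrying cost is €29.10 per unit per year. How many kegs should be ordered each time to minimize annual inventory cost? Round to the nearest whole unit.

Q* ≈ 1,206 kegs

Annual demand D = 983 × 52 = 51,116.
EOQ = √(2DS / H) = √(2 × 51,116 × 414 / 29.1).
= √(42,324,048 / 29.1) = √1,454,434.6392 ≈ 1205.999.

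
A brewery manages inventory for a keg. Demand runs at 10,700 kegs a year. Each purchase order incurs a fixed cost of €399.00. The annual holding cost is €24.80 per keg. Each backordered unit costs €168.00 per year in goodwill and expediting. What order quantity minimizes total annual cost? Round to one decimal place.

Q* ≈ 628.6 kegs

With planned backorders, Q* = √(2DS/H) · √((H+B)/B).
√(2DS/H) = √(2 × 10,700 × 399 / 24.8) = 586.769.
√((H+B)/B) = √((24.8+168)/168) = 1.0713.
Q* ≈ 628.588.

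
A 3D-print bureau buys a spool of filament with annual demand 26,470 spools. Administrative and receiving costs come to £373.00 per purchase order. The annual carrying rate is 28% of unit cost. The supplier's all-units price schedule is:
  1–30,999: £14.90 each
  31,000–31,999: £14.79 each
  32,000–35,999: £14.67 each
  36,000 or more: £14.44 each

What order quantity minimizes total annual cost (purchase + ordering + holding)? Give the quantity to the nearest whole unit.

Holding cost per unit per year at price C is H = 0.28·C.
For each price level, check whether its EOQ is feasible; otherwise the best quantity at that price is the breakpoint.
EOQ at £14.90 = 2175.6 (feasible in tier 1): TC = 26,470×£14.90 + (26,470/2175.6)×373 + (2175.6/2)×0.28×£14.90 = £403,479.50.
EOQ at £14.79 = 2183.7 < 31000, so use break Q=31000: TC = 26,470×£14.79 + (26,470/31000.0)×373 + (31000.0/2)×0.28×£14.79 = £455,998.39.
EOQ at £14.67 = 2192.6 < 32000, so use break Q=32000: TC = 26,470×£14.67 + (26,470/32000.0)×373 + (32000.0/2)×0.28×£14.67 = £454,345.04.
EOQ at £14.44 = 2210.0 < 36000, so use break Q=36000: TC = 26,470×£14.44 + (26,470/36000.0)×373 + (36000.0/2)×0.28×£14.44 = £455,278.66.
Lowest total cost is £403,479.50 at Q = 2175.6.

Q* ≈ 2,176 spools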